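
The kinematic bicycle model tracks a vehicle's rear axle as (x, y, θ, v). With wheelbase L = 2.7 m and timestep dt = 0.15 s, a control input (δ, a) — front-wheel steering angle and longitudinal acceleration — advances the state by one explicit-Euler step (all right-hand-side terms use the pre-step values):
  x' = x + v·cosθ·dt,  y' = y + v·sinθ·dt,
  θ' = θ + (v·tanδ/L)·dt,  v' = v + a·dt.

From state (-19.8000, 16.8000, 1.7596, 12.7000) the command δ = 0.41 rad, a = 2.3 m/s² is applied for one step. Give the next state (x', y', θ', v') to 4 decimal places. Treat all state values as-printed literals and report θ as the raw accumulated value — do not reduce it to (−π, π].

x' = -19.8000 + 12.7000·cos(1.7596)·0.15 = -20.1575
y' = 16.8000 + 12.7000·sin(1.7596)·0.15 = 18.6711
θ' = 1.7596 + (12.7000/2.7)·tan(0.41)·0.15 = 2.0663
v' = 12.7000 + 2.3000·0.15 = 13.0450

(-20.1575, 18.6711, 2.0663, 13.0450)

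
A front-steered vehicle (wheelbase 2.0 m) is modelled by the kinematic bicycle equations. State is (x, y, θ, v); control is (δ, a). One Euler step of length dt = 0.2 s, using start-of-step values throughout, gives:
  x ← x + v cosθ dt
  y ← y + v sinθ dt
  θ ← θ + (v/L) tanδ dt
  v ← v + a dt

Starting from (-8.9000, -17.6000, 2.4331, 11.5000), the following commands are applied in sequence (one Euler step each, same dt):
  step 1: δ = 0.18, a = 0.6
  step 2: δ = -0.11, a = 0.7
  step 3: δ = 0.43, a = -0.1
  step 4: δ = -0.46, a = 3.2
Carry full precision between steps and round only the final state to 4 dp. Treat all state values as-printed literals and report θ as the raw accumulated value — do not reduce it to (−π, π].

after step 1 (δ=0.18, a=0.6): (-10.646490, -16.103413, 2.642365, 11.620000)
after step 2 (δ=-0.11, a=0.7): (-12.686852, -14.990804, 2.514027, 11.760000)
after step 3 (δ=0.43, a=-0.1): (-14.590700, -13.609766, 3.053365, 11.740000)
after step 4 (δ=-0.46, a=3.2): (-16.929567, -13.402876, 2.471708, 12.380000)

(-16.9296, -13.4029, 2.4717, 12.3800)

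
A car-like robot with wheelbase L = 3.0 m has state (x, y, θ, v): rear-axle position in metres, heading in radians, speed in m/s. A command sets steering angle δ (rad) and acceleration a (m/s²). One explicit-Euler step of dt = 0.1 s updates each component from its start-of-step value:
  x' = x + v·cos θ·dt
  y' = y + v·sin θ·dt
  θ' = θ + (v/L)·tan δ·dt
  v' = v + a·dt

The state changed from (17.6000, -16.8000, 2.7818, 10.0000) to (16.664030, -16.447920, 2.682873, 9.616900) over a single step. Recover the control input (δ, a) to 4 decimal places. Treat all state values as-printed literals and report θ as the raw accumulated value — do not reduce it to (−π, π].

δ = -0.2885, a = -3.8310

a = (v'−v)/dt = (-0.383100)/0.1 = -3.8310
Δθ = θ'−θ = -0.098927;  (v·dt/L) = 10.0000·0.1/3.0 = 0.333333
tan δ = Δθ·L/(v·dt) = -0.296781  →  δ = -0.2885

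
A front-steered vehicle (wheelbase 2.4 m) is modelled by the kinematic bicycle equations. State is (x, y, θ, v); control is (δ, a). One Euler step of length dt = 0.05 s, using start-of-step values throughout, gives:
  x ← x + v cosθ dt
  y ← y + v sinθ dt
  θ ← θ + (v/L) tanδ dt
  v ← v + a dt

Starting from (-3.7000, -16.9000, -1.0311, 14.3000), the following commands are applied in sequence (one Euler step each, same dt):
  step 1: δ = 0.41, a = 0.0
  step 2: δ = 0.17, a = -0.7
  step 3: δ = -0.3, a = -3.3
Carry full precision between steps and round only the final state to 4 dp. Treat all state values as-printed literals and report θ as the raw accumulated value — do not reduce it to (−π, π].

(-2.4186, -18.6102, -0.9424, 14.1000)

after step 1 (δ=0.41, a=0.0): (-3.332579, -17.513373, -0.901616, 14.300000)
after step 2 (δ=0.17, a=-0.7): (-2.889034, -18.074170, -0.850477, 14.265000)
after step 3 (δ=-0.3, a=-3.3): (-2.418556, -18.610245, -0.942408, 14.100000)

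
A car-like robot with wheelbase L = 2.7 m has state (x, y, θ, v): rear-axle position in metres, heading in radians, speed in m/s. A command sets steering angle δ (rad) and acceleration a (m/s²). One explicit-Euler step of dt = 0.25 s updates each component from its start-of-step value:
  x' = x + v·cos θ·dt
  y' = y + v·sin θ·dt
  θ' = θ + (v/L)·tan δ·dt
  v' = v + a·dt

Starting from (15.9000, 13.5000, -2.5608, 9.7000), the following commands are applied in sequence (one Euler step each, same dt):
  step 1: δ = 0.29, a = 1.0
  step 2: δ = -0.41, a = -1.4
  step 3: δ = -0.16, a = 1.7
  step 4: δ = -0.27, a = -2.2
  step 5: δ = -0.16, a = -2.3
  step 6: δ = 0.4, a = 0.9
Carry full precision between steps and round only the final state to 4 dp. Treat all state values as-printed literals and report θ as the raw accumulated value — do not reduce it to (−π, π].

(3.0940, 8.6038, -2.8867, 9.1250)

after step 1 (δ=0.29, a=1.0): (13.872632, 12.169435, -2.292781, 9.950000)
after step 2 (δ=-0.41, a=-1.4): (12.228704, 10.302577, -2.693205, 9.600000)
after step 3 (δ=-0.16, a=1.7): (10.065951, 9.262146, -2.836654, 10.025000)
after step 4 (δ=-0.27, a=-2.2): (7.675326, 8.509682, -3.093552, 9.475000)
after step 5 (δ=-0.16, a=-2.3): (5.309309, 8.395929, -3.235132, 8.900000)
after step 6 (δ=0.4, a=0.9): (3.094036, 8.603752, -2.886719, 9.125000)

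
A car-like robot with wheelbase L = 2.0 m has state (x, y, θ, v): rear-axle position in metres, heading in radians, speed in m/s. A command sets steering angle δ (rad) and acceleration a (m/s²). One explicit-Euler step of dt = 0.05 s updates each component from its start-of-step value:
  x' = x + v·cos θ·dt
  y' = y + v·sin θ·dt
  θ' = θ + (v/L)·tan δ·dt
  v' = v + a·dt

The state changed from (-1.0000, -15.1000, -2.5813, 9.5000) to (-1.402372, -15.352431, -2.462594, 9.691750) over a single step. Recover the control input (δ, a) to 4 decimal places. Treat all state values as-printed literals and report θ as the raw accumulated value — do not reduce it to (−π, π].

a = (v'−v)/dt = (0.191750)/0.05 = 3.8350
Δθ = θ'−θ = 0.118706;  (v·dt/L) = 9.5000·0.05/2.0 = 0.237500
tan δ = Δθ·L/(v·dt) = 0.499815  →  δ = 0.4635

δ = 0.4635, a = 3.8350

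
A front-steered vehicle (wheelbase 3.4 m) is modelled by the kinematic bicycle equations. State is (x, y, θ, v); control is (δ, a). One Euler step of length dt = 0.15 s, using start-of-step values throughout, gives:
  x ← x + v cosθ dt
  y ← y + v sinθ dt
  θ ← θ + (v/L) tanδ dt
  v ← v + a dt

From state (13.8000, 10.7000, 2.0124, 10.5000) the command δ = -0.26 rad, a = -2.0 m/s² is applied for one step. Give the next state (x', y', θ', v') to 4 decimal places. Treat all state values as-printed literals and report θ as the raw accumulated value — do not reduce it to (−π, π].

x' = 13.8000 + 10.5000·cos(2.0124)·0.15 = 13.1269
y' = 10.7000 + 10.5000·sin(2.0124)·0.15 = 12.1239
θ' = 2.0124 + (10.5000/3.4)·tan(-0.26)·0.15 = 1.8892
v' = 10.5000 − 2.0000·0.15 = 10.2000

(13.1269, 12.1239, 1.8892, 10.2000)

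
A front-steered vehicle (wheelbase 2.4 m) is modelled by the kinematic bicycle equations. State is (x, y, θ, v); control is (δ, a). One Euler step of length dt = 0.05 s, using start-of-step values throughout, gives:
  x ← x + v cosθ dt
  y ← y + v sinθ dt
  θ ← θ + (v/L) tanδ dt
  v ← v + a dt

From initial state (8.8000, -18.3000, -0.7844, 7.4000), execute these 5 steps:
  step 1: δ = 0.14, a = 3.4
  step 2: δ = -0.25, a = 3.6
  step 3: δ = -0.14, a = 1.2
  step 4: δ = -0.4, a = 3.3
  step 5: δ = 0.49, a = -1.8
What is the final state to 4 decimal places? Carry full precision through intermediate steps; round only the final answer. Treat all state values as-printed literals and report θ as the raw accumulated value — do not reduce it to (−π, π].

after step 1 (δ=0.14, a=3.4): (9.061891, -18.561368, -0.762675, 7.570000)
after step 2 (δ=-0.25, a=3.6): (9.335543, -18.822858, -0.802944, 7.750000)
after step 3 (δ=-0.14, a=1.2): (9.604697, -19.101627, -0.825697, 7.810000)
after step 4 (δ=-0.4, a=3.3): (9.869473, -19.388652, -0.894489, 7.975000)
after step 5 (δ=0.49, a=-1.8): (10.119058, -19.699633, -0.805869, 7.885000)

(10.1191, -19.6996, -0.8059, 7.8850)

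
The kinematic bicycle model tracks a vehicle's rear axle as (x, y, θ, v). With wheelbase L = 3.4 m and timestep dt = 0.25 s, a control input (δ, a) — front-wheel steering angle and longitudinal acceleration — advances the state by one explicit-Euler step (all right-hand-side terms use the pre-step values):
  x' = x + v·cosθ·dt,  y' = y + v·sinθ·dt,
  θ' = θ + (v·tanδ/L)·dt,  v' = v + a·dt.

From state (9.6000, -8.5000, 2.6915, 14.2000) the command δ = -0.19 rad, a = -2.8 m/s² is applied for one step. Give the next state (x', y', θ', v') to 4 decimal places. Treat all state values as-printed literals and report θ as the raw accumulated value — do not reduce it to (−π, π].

(6.4036, -6.9556, 2.4907, 13.5000)

x' = 9.6000 + 14.2000·cos(2.6915)·0.25 = 6.4036
y' = -8.5000 + 14.2000·sin(2.6915)·0.25 = -6.9556
θ' = 2.6915 + (14.2000/3.4)·tan(-0.19)·0.25 = 2.4907
v' = 14.2000 − 2.8000·0.25 = 13.5000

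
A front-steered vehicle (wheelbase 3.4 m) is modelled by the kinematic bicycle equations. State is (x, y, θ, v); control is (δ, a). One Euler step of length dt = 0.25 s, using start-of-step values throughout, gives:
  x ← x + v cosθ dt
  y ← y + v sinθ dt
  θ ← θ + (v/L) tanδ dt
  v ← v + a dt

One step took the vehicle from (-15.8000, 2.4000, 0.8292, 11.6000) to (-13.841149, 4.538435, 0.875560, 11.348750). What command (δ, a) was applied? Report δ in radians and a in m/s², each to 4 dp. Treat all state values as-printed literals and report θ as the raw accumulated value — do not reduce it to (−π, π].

δ = 0.0543, a = -1.0050

a = (v'−v)/dt = (-0.251250)/0.25 = -1.0050
Δθ = θ'−θ = 0.046360;  (v·dt/L) = 11.6000·0.25/3.4 = 0.852941
tan δ = Δθ·L/(v·dt) = 0.054353  →  δ = 0.0543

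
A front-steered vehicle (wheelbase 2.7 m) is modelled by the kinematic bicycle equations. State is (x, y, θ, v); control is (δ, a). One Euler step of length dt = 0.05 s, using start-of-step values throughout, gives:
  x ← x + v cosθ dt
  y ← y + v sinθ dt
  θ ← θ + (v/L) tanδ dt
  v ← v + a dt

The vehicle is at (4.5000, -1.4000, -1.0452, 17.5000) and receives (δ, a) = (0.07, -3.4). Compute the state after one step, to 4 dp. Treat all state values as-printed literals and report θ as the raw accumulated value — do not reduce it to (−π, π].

(4.9390, -2.1569, -1.0225, 17.3300)

x' = 4.5000 + 17.5000·cos(-1.0452)·0.05 = 4.9390
y' = -1.4000 + 17.5000·sin(-1.0452)·0.05 = -2.1569
θ' = -1.0452 + (17.5000/2.7)·tan(0.07)·0.05 = -1.0225
v' = 17.5000 − 3.4000·0.05 = 17.3300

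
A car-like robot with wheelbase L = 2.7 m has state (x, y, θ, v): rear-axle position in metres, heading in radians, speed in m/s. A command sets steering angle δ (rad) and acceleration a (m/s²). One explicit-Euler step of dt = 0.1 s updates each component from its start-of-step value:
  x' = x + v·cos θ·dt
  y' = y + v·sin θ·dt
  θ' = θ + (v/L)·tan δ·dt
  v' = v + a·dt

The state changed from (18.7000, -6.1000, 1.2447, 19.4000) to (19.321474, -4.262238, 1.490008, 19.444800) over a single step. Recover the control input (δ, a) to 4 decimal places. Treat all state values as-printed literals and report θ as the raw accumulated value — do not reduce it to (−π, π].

a = (v'−v)/dt = (0.044800)/0.1 = 0.4480
Δθ = θ'−θ = 0.245308;  (v·dt/L) = 19.4000·0.1/2.7 = 0.718519
tan δ = Δθ·L/(v·dt) = 0.341408  →  δ = 0.3290

δ = 0.3290, a = 0.4480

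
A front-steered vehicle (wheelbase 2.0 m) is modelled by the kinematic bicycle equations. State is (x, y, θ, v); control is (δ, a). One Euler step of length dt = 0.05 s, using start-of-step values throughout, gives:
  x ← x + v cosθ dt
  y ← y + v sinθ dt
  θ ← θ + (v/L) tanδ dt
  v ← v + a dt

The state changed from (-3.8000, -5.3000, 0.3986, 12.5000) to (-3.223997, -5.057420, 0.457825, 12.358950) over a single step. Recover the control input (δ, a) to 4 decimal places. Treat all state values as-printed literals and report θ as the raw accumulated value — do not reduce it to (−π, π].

δ = 0.1873, a = -2.8210

a = (v'−v)/dt = (-0.141050)/0.05 = -2.8210
Δθ = θ'−θ = 0.059225;  (v·dt/L) = 12.5000·0.05/2.0 = 0.312500
tan δ = Δθ·L/(v·dt) = 0.189520  →  δ = 0.1873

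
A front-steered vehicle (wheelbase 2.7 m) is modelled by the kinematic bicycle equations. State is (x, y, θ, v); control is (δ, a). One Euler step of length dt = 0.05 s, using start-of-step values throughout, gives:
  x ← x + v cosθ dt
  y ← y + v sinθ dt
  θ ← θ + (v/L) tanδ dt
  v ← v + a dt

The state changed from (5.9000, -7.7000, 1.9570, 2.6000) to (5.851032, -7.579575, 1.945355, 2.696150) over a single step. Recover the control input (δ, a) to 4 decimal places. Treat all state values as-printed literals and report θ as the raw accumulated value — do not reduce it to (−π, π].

δ = -0.2373, a = 1.9230

a = (v'−v)/dt = (0.096150)/0.05 = 1.9230
Δθ = θ'−θ = -0.011645;  (v·dt/L) = 2.6000·0.05/2.7 = 0.048148
tan δ = Δθ·L/(v·dt) = -0.241858  →  δ = -0.2373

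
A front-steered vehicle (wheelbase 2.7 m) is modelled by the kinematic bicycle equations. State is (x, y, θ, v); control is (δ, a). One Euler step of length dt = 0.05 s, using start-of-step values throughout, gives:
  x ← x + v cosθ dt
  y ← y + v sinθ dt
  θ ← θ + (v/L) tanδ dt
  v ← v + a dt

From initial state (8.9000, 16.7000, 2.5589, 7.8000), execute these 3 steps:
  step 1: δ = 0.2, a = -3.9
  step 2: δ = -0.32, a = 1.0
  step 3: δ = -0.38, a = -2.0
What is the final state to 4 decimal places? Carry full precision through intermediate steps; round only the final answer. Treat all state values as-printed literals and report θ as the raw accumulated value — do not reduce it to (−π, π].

after step 1 (δ=0.2, a=-3.9): (8.574356, 16.914607, 2.588180, 7.605000)
after step 2 (δ=-0.32, a=1.0): (8.250864, 17.114464, 2.541510, 7.655000)
after step 3 (δ=-0.38, a=-2.0): (7.934985, 17.330607, 2.484889, 7.555000)

(7.9350, 17.3306, 2.4849, 7.5550)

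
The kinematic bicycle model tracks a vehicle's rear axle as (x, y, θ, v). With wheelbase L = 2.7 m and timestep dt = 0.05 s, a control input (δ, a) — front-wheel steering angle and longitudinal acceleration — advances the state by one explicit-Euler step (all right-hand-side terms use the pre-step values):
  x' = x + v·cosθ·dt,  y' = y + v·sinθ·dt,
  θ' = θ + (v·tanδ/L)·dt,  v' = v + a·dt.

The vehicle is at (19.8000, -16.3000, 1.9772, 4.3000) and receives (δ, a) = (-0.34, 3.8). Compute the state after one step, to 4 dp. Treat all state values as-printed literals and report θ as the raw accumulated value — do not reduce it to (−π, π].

(19.7150, -16.1025, 1.9490, 4.4900)

x' = 19.8000 + 4.3000·cos(1.9772)·0.05 = 19.7150
y' = -16.3000 + 4.3000·sin(1.9772)·0.05 = -16.1025
θ' = 1.9772 + (4.3000/2.7)·tan(-0.34)·0.05 = 1.9490
v' = 4.3000 + 3.8000·0.05 = 4.4900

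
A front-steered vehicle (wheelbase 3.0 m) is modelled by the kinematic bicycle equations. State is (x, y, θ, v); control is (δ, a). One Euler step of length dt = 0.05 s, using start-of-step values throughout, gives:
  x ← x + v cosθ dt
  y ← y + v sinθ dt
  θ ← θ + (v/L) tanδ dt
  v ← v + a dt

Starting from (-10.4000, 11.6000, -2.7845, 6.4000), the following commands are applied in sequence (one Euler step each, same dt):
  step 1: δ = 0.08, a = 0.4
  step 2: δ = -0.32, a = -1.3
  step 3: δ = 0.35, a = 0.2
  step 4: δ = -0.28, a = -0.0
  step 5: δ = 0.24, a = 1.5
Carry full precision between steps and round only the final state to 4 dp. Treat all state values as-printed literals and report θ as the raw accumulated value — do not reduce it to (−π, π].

(-11.8972, 11.0500, -2.7773, 6.4400)

after step 1 (δ=0.08, a=0.4): (-10.699813, 11.488143, -2.775948, 6.420000)
after step 2 (δ=-0.32, a=-1.3): (-10.999593, 11.373370, -2.811407, 6.355000)
after step 3 (δ=0.35, a=0.2): (-11.300179, 11.270349, -2.772744, 6.365000)
after step 4 (δ=-0.28, a=-0.0): (-11.597025, 11.155607, -2.803249, 6.365000)
after step 5 (δ=0.24, a=1.5): (-11.897232, 11.049972, -2.777289, 6.440000)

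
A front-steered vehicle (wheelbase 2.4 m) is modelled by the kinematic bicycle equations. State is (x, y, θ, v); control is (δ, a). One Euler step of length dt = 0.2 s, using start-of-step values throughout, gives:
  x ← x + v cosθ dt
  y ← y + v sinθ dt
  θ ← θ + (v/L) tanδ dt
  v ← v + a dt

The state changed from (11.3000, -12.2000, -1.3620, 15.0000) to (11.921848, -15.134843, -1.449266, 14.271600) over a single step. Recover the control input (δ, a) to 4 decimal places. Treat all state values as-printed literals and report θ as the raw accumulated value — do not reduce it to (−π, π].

δ = -0.0697, a = -3.6420

a = (v'−v)/dt = (-0.728400)/0.2 = -3.6420
Δθ = θ'−θ = -0.087266;  (v·dt/L) = 15.0000·0.2/2.4 = 1.250000
tan δ = Δθ·L/(v·dt) = -0.069813  →  δ = -0.0697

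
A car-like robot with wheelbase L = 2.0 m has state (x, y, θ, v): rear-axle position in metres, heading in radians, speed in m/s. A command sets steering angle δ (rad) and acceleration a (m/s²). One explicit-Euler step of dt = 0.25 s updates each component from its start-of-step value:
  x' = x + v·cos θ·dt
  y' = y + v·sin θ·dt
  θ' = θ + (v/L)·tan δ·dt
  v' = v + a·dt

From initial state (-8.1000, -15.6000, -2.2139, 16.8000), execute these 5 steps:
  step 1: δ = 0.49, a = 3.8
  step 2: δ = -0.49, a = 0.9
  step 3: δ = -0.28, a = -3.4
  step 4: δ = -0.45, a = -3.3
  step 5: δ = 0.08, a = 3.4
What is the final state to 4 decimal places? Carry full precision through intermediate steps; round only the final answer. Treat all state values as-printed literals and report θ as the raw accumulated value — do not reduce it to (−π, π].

(-18.4706, -24.2808, -3.7940, 17.1500)

after step 1 (δ=0.49, a=3.8): (-10.618664, -18.961001, -1.093785, 17.750000)
after step 2 (δ=-0.49, a=0.9): (-8.581292, -22.903148, -2.277240, 17.975000)
after step 3 (δ=-0.28, a=-3.4): (-11.498331, -26.321432, -2.923338, 17.125000)
after step 4 (δ=-0.45, a=-3.3): (-15.678017, -27.248432, -3.957378, 16.300000)
after step 5 (δ=0.08, a=3.4): (-18.470600, -24.280756, -3.794030, 17.150000)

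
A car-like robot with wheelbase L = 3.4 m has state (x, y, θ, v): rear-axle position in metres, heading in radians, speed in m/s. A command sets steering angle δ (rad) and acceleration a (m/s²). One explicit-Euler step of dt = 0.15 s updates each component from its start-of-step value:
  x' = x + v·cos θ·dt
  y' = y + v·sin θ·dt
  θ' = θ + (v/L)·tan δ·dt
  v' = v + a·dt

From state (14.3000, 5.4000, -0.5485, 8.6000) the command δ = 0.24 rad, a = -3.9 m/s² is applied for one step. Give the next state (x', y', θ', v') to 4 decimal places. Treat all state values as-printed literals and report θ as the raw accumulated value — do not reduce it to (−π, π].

(15.4008, 4.7274, -0.4557, 8.0150)

x' = 14.3000 + 8.6000·cos(-0.5485)·0.15 = 15.4008
y' = 5.4000 + 8.6000·sin(-0.5485)·0.15 = 4.7274
θ' = -0.5485 + (8.6000/3.4)·tan(0.24)·0.15 = -0.4557
v' = 8.6000 − 3.9000·0.15 = 8.0150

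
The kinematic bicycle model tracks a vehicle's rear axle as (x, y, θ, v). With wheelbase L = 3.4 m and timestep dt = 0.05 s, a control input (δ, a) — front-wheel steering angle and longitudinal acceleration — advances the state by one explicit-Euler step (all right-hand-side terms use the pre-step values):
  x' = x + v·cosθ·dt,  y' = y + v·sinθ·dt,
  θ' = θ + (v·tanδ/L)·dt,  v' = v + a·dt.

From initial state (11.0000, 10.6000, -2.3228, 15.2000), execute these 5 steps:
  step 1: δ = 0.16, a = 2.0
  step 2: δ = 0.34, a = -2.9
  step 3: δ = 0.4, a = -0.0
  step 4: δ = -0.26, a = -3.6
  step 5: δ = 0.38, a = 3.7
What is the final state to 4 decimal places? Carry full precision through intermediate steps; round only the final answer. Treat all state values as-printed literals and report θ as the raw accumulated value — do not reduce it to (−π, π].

(8.7139, 7.5919, -2.0842, 15.1600)

after step 1 (δ=0.16, a=2.0): (10.480841, 10.044956, -2.286727, 15.300000)
after step 2 (δ=0.34, a=-2.9): (9.978757, 9.467776, -2.207136, 15.155000)
after step 3 (δ=0.4, a=-0.0): (9.528459, 8.858336, -2.112909, 15.155000)
after step 4 (δ=-0.26, a=-3.6): (9.137501, 8.209232, -2.172197, 14.975000)
after step 5 (δ=0.38, a=3.7): (8.713859, 7.591854, -2.084238, 15.160000)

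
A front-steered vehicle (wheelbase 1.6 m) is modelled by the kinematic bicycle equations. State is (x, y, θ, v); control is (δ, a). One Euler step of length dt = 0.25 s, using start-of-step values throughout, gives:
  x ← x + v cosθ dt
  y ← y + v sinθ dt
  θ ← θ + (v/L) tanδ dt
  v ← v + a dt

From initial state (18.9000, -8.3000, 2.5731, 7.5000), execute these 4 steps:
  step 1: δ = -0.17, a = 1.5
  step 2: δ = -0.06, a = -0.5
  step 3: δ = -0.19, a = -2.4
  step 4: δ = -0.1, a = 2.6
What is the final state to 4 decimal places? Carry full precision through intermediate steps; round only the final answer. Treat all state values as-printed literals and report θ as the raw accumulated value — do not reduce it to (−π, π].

after step 1 (δ=-0.17, a=1.5): (17.319912, -7.290571, 2.371940, 7.875000)
after step 2 (δ=-0.06, a=-0.5): (15.906050, -5.920545, 2.298023, 7.750000)
after step 3 (δ=-0.19, a=-2.4): (14.618000, -4.473191, 2.065136, 7.150000)
after step 4 (δ=-0.1, a=2.6): (13.769920, -2.899687, 1.953043, 7.800000)

(13.7699, -2.8997, 1.9530, 7.8000)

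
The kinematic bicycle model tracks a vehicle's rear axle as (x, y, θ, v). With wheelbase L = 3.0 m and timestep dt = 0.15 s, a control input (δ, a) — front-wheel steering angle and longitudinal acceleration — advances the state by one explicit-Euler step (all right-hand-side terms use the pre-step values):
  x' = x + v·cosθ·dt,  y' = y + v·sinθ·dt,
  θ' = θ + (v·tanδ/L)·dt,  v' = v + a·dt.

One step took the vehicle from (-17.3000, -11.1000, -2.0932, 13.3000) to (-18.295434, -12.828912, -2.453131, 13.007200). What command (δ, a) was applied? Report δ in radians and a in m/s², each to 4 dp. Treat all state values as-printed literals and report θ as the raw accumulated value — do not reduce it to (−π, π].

δ = -0.4961, a = -1.9520

a = (v'−v)/dt = (-0.292800)/0.15 = -1.9520
Δθ = θ'−θ = -0.359931;  (v·dt/L) = 13.3000·0.15/3.0 = 0.665000
tan δ = Δθ·L/(v·dt) = -0.541250  →  δ = -0.4961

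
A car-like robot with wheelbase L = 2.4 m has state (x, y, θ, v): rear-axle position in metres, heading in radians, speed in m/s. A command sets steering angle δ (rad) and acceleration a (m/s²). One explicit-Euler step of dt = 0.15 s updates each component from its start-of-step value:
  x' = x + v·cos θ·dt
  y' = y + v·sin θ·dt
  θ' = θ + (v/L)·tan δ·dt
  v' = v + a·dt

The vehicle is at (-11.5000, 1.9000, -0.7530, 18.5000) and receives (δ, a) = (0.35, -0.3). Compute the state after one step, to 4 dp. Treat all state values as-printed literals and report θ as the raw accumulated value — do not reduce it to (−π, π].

(-9.4752, 0.0024, -0.3309, 18.4550)

x' = -11.5000 + 18.5000·cos(-0.7530)·0.15 = -9.4752
y' = 1.9000 + 18.5000·sin(-0.7530)·0.15 = 0.0024
θ' = -0.7530 + (18.5000/2.4)·tan(0.35)·0.15 = -0.3309
v' = 18.5000 − 0.3000·0.15 = 18.4550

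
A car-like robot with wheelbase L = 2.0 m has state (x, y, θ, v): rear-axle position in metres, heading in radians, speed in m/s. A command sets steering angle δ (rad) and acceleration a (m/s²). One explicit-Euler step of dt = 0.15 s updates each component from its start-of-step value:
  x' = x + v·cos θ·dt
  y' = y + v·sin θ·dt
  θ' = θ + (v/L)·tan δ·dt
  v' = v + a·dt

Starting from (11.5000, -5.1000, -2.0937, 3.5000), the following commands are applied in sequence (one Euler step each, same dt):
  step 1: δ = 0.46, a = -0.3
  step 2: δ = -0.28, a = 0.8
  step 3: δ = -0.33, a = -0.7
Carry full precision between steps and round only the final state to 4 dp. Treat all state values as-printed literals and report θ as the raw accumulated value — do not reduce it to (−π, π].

after step 1 (δ=0.46, a=-0.3): (11.237816, -5.554846, -1.963645, 3.455000)
after step 2 (δ=-0.28, a=0.8): (11.039419, -6.033617, -2.038157, 3.575000)
after step 3 (δ=-0.33, a=-0.7): (10.797821, -6.512359, -2.129997, 3.470000)

(10.7978, -6.5124, -2.1300, 3.4700)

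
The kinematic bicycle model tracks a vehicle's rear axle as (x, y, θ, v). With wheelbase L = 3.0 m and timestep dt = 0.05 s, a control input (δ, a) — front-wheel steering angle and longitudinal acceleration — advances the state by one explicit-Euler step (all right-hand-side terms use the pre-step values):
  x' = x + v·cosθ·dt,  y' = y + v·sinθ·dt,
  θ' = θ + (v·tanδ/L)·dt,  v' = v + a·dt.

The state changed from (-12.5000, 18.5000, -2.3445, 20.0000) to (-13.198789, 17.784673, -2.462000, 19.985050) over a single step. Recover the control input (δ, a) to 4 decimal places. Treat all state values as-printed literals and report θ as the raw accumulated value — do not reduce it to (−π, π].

a = (v'−v)/dt = (-0.014950)/0.05 = -0.2990
Δθ = θ'−θ = -0.117500;  (v·dt/L) = 20.0000·0.05/3.0 = 0.333333
tan δ = Δθ·L/(v·dt) = -0.352500  →  δ = -0.3389

δ = -0.3389, a = -0.2990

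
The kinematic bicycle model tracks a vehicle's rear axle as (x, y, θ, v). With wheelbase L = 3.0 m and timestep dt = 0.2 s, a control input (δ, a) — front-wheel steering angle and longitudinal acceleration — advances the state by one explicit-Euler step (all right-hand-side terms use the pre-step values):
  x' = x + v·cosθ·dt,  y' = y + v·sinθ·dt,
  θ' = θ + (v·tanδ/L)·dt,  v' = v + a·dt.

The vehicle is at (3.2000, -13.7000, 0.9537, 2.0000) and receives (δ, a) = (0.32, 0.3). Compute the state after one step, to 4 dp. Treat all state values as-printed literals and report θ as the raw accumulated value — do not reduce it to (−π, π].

(3.4315, -13.3738, 0.9979, 2.0600)

x' = 3.2000 + 2.0000·cos(0.9537)·0.2 = 3.4315
y' = -13.7000 + 2.0000·sin(0.9537)·0.2 = -13.3738
θ' = 0.9537 + (2.0000/3.0)·tan(0.32)·0.2 = 0.9979
v' = 2.0000 + 0.3000·0.2 = 2.0600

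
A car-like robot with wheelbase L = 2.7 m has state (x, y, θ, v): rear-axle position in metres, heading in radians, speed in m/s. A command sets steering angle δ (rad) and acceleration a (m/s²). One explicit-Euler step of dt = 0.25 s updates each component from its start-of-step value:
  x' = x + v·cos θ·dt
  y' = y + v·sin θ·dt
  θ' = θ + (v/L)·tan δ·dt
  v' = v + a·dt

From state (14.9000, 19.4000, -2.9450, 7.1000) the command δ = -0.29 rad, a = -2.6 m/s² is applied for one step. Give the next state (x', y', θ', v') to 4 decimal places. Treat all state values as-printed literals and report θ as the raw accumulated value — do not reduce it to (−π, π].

(13.1592, 19.0533, -3.1412, 6.4500)

x' = 14.9000 + 7.1000·cos(-2.9450)·0.25 = 13.1592
y' = 19.4000 + 7.1000·sin(-2.9450)·0.25 = 19.0533
θ' = -2.9450 + (7.1000/2.7)·tan(-0.29)·0.25 = -3.1412
v' = 7.1000 − 2.6000·0.25 = 6.4500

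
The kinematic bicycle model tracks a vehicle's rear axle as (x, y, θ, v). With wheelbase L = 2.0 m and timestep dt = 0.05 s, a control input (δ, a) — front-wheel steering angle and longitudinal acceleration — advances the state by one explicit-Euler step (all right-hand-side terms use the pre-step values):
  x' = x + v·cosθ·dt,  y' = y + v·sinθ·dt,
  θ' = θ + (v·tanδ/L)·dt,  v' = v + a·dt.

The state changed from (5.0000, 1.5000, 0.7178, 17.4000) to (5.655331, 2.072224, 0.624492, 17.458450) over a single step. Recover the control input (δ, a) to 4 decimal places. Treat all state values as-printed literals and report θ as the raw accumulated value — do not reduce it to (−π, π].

δ = -0.2113, a = 1.1690

a = (v'−v)/dt = (0.058450)/0.05 = 1.1690
Δθ = θ'−θ = -0.093308;  (v·dt/L) = 17.4000·0.05/2.0 = 0.435000
tan δ = Δθ·L/(v·dt) = -0.214501  →  δ = -0.2113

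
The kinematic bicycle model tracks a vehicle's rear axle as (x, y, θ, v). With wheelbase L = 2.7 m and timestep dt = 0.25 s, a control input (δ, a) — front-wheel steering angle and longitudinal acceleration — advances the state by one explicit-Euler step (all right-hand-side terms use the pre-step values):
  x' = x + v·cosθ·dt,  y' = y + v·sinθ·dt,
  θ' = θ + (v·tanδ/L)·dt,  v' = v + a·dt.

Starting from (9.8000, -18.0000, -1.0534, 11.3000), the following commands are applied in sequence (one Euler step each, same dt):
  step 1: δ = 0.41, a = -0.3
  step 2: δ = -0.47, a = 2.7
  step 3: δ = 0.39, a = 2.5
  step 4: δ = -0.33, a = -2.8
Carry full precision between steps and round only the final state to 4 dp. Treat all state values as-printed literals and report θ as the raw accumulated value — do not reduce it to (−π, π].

(17.2412, -26.6764, -1.0709, 11.8250)

after step 1 (δ=0.41, a=-0.3): (11.197299, -20.455236, -0.598647, 11.225000)
after step 2 (δ=-0.47, a=2.7): (13.515538, -22.036628, -1.126602, 11.900000)
after step 3 (δ=0.39, a=2.5): (14.793986, -24.722926, -0.673681, 12.525000)
after step 4 (δ=-0.33, a=-2.8): (17.241154, -26.676409, -1.070914, 11.825000)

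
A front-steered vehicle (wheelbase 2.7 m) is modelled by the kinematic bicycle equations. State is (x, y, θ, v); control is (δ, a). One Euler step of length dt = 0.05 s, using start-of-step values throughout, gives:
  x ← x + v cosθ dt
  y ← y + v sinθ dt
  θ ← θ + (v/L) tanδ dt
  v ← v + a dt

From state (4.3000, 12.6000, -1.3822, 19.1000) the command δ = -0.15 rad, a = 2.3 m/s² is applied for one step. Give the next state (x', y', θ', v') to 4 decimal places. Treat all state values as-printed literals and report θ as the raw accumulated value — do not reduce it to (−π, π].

x' = 4.3000 + 19.1000·cos(-1.3822)·0.05 = 4.4790
y' = 12.6000 + 19.1000·sin(-1.3822)·0.05 = 11.6619
θ' = -1.3822 + (19.1000/2.7)·tan(-0.15)·0.05 = -1.4357
v' = 19.1000 + 2.3000·0.05 = 19.2150

(4.4790, 11.6619, -1.4357, 19.2150)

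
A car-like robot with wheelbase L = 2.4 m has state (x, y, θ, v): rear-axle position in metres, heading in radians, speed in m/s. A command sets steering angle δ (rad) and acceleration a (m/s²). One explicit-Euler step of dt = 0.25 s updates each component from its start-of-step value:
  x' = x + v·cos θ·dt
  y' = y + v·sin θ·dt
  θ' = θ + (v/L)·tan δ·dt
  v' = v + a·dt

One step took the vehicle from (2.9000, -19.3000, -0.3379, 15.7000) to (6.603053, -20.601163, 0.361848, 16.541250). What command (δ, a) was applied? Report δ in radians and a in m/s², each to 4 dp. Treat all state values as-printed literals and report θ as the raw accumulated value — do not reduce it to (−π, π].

a = (v'−v)/dt = (0.841250)/0.25 = 3.3650
Δθ = θ'−θ = 0.699748;  (v·dt/L) = 15.7000·0.25/2.4 = 1.635417
tan δ = Δθ·L/(v·dt) = 0.427871  →  δ = 0.4043

δ = 0.4043, a = 3.3650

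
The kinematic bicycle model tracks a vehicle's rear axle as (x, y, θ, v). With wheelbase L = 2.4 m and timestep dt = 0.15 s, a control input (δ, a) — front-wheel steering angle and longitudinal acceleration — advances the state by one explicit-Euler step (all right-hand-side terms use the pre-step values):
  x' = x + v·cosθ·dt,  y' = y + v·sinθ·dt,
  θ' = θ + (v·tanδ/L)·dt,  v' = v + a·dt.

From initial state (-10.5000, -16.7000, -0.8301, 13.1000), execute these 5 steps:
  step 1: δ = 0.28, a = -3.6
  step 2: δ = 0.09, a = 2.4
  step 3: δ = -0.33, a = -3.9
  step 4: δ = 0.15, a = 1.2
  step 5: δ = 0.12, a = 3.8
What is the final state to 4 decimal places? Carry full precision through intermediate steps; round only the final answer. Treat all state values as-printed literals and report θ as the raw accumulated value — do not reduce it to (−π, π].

after step 1 (δ=0.28, a=-3.6): (-9.174014, -18.150168, -0.594665, 12.560000)
after step 2 (δ=0.09, a=2.4): (-7.613429, -19.205643, -0.523824, 12.920000)
after step 3 (δ=-0.33, a=-3.9): (-5.935289, -20.175021, -0.800412, 12.335000)
after step 4 (δ=0.15, a=1.2): (-4.646755, -21.502840, -0.683897, 12.515000)
after step 5 (δ=0.12, a=3.8): (-3.191667, -22.688921, -0.589581, 13.085000)

(-3.1917, -22.6889, -0.5896, 13.0850)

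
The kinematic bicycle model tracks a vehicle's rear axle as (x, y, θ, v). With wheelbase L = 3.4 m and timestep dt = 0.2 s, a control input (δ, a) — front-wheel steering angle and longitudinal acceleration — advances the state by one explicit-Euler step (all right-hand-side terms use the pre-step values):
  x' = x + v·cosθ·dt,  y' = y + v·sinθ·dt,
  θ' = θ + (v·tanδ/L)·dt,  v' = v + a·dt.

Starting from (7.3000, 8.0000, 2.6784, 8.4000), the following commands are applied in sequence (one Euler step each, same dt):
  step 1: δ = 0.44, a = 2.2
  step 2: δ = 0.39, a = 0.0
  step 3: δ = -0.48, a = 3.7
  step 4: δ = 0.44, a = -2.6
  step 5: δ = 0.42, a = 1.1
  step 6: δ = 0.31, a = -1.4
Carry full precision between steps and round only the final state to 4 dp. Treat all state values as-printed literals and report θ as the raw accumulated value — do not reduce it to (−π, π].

(-3.1538, 9.3708, 3.5322, 9.0000)

after step 1 (δ=0.44, a=2.2): (5.797021, 8.750635, 2.911021, 8.840000)
after step 2 (δ=0.39, a=0.0): (4.075809, 9.154683, 3.124770, 8.840000)
after step 3 (δ=-0.48, a=3.7): (2.308059, 9.184425, 2.854052, 9.580000)
after step 4 (δ=0.44, a=-2.6): (0.470722, 9.727793, 3.119351, 9.060000)
after step 5 (δ=0.42, a=1.1): (-1.340830, 9.768092, 3.357347, 9.280000)
after step 6 (δ=0.31, a=-1.4): (-3.153798, 9.370751, 3.532209, 9.000000)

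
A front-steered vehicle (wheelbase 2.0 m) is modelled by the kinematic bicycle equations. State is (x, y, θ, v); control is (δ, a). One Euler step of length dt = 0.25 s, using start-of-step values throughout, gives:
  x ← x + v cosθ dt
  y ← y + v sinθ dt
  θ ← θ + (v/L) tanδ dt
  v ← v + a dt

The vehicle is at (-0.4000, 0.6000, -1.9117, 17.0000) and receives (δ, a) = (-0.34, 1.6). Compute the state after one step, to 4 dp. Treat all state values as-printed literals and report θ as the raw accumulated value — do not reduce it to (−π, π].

x' = -0.4000 + 17.0000·cos(-1.9117)·0.25 = -1.8209
y' = 0.6000 + 17.0000·sin(-1.9117)·0.25 = -3.4054
θ' = -1.9117 + (17.0000/2.0)·tan(-0.34)·0.25 = -2.6634
v' = 17.0000 + 1.6000·0.25 = 17.4000

(-1.8209, -3.4054, -2.6634, 17.4000)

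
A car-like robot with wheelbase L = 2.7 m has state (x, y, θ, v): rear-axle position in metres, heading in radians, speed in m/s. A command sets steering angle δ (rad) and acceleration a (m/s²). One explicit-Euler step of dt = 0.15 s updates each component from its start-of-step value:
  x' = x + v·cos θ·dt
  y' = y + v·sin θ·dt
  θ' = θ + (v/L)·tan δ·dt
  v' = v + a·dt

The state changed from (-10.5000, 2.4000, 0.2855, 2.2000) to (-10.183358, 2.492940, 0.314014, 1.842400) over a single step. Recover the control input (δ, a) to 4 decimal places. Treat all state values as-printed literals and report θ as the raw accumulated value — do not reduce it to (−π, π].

δ = 0.2292, a = -2.3840

a = (v'−v)/dt = (-0.357600)/0.15 = -2.3840
Δθ = θ'−θ = 0.028514;  (v·dt/L) = 2.2000·0.15/2.7 = 0.122222
tan δ = Δθ·L/(v·dt) = 0.233296  →  δ = 0.2292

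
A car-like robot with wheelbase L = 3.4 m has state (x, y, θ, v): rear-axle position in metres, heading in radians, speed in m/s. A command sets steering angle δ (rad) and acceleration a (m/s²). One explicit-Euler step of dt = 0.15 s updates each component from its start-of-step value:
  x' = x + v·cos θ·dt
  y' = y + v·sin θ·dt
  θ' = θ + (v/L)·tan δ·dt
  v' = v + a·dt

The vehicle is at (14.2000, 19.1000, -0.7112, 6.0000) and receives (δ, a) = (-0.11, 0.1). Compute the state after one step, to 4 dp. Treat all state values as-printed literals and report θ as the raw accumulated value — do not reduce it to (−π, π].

x' = 14.2000 + 6.0000·cos(-0.7112)·0.15 = 14.8818
y' = 19.1000 + 6.0000·sin(-0.7112)·0.15 = 18.5125
θ' = -0.7112 + (6.0000/3.4)·tan(-0.11)·0.15 = -0.7404
v' = 6.0000 + 0.1000·0.15 = 6.0150

(14.8818, 18.5125, -0.7404, 6.0150)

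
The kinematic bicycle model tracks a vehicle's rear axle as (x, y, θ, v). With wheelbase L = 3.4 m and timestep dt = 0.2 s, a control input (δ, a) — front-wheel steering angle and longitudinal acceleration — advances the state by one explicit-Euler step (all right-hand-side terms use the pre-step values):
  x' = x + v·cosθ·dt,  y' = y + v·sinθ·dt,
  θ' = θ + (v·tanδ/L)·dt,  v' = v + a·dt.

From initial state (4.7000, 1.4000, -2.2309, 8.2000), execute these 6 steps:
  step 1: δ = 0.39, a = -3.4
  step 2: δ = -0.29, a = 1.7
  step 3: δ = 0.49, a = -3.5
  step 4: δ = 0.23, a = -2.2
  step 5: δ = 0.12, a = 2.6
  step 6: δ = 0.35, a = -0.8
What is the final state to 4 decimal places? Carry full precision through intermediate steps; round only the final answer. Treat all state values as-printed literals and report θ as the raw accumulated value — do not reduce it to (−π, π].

after step 1 (δ=0.39, a=-3.4): (3.694354, 0.104517, -2.032626, 7.520000)
after step 2 (δ=-0.29, a=1.7): (3.024191, -1.241922, -2.164630, 7.860000)
after step 3 (δ=0.49, a=-3.5): (2.144590, -2.544798, -1.918017, 7.160000)
after step 4 (δ=0.23, a=-2.2): (1.657301, -3.891339, -1.819401, 6.720000)
after step 5 (δ=0.12, a=2.6): (1.326608, -5.194020, -1.771737, 7.240000)
after step 6 (δ=0.35, a=-0.8): (1.037600, -6.612885, -1.616277, 7.080000)

(1.0376, -6.6129, -1.6163, 7.0800)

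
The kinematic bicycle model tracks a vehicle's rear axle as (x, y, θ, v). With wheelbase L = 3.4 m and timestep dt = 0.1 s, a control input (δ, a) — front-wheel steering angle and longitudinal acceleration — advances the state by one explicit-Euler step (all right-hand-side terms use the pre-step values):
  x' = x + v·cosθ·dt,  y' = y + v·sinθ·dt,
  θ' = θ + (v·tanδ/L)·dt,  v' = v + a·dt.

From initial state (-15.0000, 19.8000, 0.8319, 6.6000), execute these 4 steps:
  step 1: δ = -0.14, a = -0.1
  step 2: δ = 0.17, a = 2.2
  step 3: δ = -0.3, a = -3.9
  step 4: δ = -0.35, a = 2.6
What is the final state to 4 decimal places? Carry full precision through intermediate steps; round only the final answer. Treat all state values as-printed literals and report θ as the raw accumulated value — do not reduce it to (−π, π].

(-13.1846, 21.7184, 0.7069, 6.6800)

after step 1 (δ=-0.14, a=-0.1): (-14.555508, 20.287880, 0.804545, 6.590000)
after step 2 (δ=0.17, a=2.2): (-14.098532, 20.762699, 0.837816, 6.810000)
after step 3 (δ=-0.3, a=-3.9): (-13.642883, 21.268807, 0.775857, 6.420000)
after step 4 (δ=-0.35, a=2.6): (-13.184610, 21.718418, 0.706932, 6.680000)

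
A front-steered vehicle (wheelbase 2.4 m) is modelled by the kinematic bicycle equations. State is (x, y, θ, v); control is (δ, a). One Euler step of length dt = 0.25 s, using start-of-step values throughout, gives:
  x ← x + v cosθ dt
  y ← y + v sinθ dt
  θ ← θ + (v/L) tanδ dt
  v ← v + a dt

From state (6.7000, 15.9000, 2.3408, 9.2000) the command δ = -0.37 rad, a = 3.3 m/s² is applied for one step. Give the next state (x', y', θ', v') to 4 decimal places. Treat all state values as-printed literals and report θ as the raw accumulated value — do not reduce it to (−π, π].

(5.0989, 17.5512, 1.9691, 10.0250)

x' = 6.7000 + 9.2000·cos(2.3408)·0.25 = 5.0989
y' = 15.9000 + 9.2000·sin(2.3408)·0.25 = 17.5512
θ' = 2.3408 + (9.2000/2.4)·tan(-0.37)·0.25 = 1.9691
v' = 9.2000 + 3.3000·0.25 = 10.0250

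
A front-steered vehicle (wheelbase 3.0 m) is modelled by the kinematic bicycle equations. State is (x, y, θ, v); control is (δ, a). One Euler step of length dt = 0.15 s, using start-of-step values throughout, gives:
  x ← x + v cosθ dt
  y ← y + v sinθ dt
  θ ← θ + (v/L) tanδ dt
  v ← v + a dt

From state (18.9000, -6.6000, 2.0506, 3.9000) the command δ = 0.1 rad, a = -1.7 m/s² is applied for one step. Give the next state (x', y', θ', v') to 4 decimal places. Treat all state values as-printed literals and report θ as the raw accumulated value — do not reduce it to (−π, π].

x' = 18.9000 + 3.9000·cos(2.0506)·0.15 = 18.6300
y' = -6.6000 + 3.9000·sin(2.0506)·0.15 = -6.0811
θ' = 2.0506 + (3.9000/3.0)·tan(0.1)·0.15 = 2.0702
v' = 3.9000 − 1.7000·0.15 = 3.6450

(18.6300, -6.0811, 2.0702, 3.6450)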